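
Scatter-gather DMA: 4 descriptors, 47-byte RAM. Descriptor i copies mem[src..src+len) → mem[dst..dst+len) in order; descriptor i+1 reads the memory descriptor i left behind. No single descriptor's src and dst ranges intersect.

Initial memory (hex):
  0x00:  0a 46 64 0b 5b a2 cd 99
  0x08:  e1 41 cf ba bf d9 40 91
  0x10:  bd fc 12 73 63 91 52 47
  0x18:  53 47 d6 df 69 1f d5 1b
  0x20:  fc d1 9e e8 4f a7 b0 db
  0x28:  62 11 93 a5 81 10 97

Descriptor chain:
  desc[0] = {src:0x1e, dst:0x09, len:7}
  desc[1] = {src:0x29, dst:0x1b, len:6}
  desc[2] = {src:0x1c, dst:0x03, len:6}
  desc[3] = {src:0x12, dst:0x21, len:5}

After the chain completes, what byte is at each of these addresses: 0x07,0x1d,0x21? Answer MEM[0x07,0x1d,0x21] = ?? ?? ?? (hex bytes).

#0 dst[0x09+7] := {0xd5,0x1b,0xfc,0xd1,0x9e,0xe8,0x4f}
#1 dst[0x1b+6] := {0x11,0x93,0xa5,0x81,0x10,0x97}
#2 dst[0x03+6] := {0x93,0xa5,0x81,0x10,0x97,0xd1}
#3 dst[0x21+5] := {0x12,0x73,0x63,0x91,0x52}
query mem[0x07]=0x97, mem[0x1d]=0xa5, mem[0x21]=0x12

MEM[0x07,0x1d,0x21] = 97 a5 12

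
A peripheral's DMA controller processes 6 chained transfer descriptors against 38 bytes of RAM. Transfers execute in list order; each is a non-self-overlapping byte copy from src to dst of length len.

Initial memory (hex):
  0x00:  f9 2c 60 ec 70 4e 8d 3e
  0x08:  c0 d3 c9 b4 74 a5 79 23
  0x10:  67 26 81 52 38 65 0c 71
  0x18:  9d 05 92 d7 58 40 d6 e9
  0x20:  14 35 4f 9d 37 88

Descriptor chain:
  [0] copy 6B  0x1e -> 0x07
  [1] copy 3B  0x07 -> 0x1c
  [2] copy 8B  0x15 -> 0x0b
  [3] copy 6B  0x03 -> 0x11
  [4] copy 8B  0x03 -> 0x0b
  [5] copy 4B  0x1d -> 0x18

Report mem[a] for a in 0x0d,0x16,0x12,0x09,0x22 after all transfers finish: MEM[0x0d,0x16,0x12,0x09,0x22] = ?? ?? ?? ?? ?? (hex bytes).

#0 dst[0x07+6] := {0xd6,0xe9,0x14,0x35,0x4f,0x9d}
#1 dst[0x1c+3] := {0xd6,0xe9,0x14}
#2 dst[0x0b+8] := {0x65,0x0c,0x71,0x9d,0x05,0x92,0xd7,0xd6}
#3 dst[0x11+6] := {0xec,0x70,0x4e,0x8d,0xd6,0xe9}
#4 dst[0x0b+8] := {0xec,0x70,0x4e,0x8d,0xd6,0xe9,0x14,0x35}
#5 dst[0x18+4] := {0xe9,0x14,0xe9,0x14}
query mem[0x0d]=0x4e, mem[0x16]=0xe9, mem[0x12]=0x35, mem[0x09]=0x14, mem[0x22]=0x4f

MEM[0x0d,0x16,0x12,0x09,0x22] = 4e e9 35 14 4f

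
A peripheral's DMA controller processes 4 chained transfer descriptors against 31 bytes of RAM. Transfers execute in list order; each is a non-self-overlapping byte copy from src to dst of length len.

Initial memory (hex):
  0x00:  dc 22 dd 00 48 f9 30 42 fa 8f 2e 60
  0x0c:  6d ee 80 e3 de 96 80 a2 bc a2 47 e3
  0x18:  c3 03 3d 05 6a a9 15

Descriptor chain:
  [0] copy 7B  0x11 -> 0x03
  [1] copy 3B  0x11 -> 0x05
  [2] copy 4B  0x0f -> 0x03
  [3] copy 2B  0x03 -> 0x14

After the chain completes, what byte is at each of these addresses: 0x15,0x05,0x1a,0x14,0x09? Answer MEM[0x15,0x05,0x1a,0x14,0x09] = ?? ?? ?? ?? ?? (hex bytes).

  after D0: wrote 7B at 0x03 = 9680a2bca247e3
  after D1: wrote 3B at 0x05 = 9680a2
  after D2: wrote 4B at 0x03 = e3de9680
  after D3: wrote 2B at 0x14 = e3de
query mem[0x15]=0xde, mem[0x05]=0x96, mem[0x1a]=0x3d, mem[0x14]=0xe3, mem[0x09]=0xe3

MEM[0x15,0x05,0x1a,0x14,0x09] = de 96 3d e3 e3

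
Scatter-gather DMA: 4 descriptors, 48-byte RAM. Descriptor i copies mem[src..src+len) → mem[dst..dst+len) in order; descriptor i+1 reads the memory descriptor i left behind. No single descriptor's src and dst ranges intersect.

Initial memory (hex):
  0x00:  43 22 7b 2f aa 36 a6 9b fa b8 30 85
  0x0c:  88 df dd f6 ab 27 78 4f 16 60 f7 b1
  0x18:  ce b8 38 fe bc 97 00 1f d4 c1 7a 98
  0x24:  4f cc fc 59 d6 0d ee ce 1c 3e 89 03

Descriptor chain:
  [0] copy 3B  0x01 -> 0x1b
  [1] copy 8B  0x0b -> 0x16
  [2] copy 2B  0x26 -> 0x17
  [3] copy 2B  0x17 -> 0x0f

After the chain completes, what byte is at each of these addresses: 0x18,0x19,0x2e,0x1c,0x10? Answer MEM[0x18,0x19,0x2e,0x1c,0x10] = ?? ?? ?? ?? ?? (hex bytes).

  after D0: wrote 3B at 0x1b = 227b2f
  after D1: wrote 8B at 0x16 = 8588dfddf6ab2778
  after D2: wrote 2B at 0x17 = fc59
  after D3: wrote 2B at 0x0f = fc59
query mem[0x18]=0x59, mem[0x19]=0xdd, mem[0x2e]=0x89, mem[0x1c]=0x27, mem[0x10]=0x59

MEM[0x18,0x19,0x2e,0x1c,0x10] = 59 dd 89 27 59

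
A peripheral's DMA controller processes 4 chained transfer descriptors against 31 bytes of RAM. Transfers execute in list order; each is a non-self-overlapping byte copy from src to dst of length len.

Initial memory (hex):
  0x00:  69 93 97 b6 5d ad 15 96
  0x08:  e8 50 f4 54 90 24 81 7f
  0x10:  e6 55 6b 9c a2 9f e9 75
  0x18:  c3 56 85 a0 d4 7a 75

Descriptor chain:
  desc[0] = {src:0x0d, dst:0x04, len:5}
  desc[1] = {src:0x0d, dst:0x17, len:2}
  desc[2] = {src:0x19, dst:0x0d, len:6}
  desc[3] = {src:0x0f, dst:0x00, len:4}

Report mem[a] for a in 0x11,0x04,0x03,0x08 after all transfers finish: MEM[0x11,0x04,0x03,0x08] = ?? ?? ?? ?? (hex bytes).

MEM[0x11,0x04,0x03,0x08] = 7a 24 75 55

D0: mem[0x04..0x08] <- [24 81 7f e6 55]
D1: mem[0x17..0x18] <- [24 81]
D2: mem[0x0d..0x12] <- [56 85 a0 d4 7a 75]
D3: mem[0x00..0x03] <- [a0 d4 7a 75]
query mem[0x11]=0x7a, mem[0x04]=0x24, mem[0x03]=0x75, mem[0x08]=0x55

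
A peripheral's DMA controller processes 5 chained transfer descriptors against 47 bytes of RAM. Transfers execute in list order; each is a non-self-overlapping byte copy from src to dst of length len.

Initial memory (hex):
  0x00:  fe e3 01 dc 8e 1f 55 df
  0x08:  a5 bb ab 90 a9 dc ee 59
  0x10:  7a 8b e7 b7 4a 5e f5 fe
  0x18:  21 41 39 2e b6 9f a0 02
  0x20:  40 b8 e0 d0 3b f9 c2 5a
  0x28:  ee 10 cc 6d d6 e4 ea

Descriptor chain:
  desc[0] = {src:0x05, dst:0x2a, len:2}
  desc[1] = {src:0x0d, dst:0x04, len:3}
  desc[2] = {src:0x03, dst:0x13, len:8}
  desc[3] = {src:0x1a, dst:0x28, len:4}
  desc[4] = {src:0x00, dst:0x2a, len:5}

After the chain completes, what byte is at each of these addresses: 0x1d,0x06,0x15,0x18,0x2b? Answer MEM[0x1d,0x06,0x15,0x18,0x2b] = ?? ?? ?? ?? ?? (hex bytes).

MEM[0x1d,0x06,0x15,0x18,0x2b] = 9f 59 ee a5 e3

D0: mem[0x2a..0x2b] <- [1f 55]
D1: mem[0x04..0x06] <- [dc ee 59]
D2: mem[0x13..0x1a] <- [dc dc ee 59 df a5 bb ab]
D3: mem[0x28..0x2b] <- [ab 2e b6 9f]
D4: mem[0x2a..0x2e] <- [fe e3 01 dc dc]
query mem[0x1d]=0x9f, mem[0x06]=0x59, mem[0x15]=0xee, mem[0x18]=0xa5, mem[0x2b]=0xe3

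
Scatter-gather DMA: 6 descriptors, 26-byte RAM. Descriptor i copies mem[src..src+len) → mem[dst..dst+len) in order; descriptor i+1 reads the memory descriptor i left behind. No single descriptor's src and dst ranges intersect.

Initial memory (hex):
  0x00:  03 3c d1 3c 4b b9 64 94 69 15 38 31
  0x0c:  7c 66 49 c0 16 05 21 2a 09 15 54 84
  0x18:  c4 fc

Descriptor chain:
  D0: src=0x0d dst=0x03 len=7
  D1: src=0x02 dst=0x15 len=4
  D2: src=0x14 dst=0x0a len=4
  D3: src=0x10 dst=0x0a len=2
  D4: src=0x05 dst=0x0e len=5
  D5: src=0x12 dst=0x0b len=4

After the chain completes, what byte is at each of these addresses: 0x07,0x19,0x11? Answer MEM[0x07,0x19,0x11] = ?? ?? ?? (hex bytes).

MEM[0x07,0x19,0x11] = 05 fc 21

[0] 0x0d->0x03 len=7 : 66 49 c0 16 05 21 2a
[1] 0x02->0x15 len=4 : d1 66 49 c0
[2] 0x14->0x0a len=4 : 09 d1 66 49
[3] 0x10->0x0a len=2 : 16 05
[4] 0x05->0x0e len=5 : c0 16 05 21 2a
[5] 0x12->0x0b len=4 : 2a 2a 09 d1
query mem[0x07]=0x05, mem[0x19]=0xfc, mem[0x11]=0x21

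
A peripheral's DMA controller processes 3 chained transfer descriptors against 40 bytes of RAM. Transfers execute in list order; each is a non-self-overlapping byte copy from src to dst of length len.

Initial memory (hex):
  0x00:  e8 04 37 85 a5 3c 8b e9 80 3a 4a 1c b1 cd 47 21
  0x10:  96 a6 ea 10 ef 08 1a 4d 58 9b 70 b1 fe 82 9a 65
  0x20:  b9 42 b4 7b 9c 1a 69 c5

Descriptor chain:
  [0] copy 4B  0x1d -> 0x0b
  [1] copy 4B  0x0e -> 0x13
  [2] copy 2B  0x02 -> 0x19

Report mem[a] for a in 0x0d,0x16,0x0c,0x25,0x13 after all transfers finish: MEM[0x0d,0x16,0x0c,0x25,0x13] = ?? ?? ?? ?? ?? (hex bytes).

MEM[0x0d,0x16,0x0c,0x25,0x13] = 65 a6 9a 1a b9

  after D0: wrote 4B at 0x0b = 829a65b9
  after D1: wrote 4B at 0x13 = b92196a6
  after D2: wrote 2B at 0x19 = 3785
query mem[0x0d]=0x65, mem[0x16]=0xa6, mem[0x0c]=0x9a, mem[0x25]=0x1a, mem[0x13]=0xb9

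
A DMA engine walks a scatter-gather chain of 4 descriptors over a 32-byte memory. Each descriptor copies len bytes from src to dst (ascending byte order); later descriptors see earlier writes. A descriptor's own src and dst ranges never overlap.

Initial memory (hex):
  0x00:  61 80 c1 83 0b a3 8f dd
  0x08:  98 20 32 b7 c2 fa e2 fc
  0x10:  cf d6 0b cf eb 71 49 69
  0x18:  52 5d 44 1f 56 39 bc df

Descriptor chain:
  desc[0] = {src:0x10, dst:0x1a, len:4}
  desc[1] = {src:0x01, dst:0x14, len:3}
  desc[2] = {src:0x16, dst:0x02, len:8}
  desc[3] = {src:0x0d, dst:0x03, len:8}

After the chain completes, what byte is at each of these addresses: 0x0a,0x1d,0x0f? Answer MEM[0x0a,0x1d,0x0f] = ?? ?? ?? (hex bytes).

[0] 0x10->0x1a len=4 : cf d6 0b cf
[1] 0x01->0x14 len=3 : 80 c1 83
[2] 0x16->0x02 len=8 : 83 69 52 5d cf d6 0b cf
[3] 0x0d->0x03 len=8 : fa e2 fc cf d6 0b cf 80
query mem[0x0a]=0x80, mem[0x1d]=0xcf, mem[0x0f]=0xfc

MEM[0x0a,0x1d,0x0f] = 80 cf fc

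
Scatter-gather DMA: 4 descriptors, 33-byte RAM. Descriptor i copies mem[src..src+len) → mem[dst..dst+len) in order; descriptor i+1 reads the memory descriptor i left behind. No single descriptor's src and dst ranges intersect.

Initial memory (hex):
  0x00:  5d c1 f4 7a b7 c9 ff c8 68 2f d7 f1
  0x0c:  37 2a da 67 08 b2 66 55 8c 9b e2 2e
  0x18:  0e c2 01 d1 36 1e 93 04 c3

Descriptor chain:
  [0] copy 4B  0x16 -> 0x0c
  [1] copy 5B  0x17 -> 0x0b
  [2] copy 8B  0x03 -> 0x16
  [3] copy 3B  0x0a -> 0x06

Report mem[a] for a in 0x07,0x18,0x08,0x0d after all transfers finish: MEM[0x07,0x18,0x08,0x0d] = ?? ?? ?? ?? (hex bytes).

#0 dst[0x0c+4] := {0xe2,0x2e,0x0e,0xc2}
#1 dst[0x0b+5] := {0x2e,0x0e,0xc2,0x01,0xd1}
#2 dst[0x16+8] := {0x7a,0xb7,0xc9,0xff,0xc8,0x68,0x2f,0xd7}
#3 dst[0x06+3] := {0xd7,0x2e,0x0e}
query mem[0x07]=0x2e, mem[0x18]=0xc9, mem[0x08]=0x0e, mem[0x0d]=0xc2

MEM[0x07,0x18,0x08,0x0d] = 2e c9 0e c2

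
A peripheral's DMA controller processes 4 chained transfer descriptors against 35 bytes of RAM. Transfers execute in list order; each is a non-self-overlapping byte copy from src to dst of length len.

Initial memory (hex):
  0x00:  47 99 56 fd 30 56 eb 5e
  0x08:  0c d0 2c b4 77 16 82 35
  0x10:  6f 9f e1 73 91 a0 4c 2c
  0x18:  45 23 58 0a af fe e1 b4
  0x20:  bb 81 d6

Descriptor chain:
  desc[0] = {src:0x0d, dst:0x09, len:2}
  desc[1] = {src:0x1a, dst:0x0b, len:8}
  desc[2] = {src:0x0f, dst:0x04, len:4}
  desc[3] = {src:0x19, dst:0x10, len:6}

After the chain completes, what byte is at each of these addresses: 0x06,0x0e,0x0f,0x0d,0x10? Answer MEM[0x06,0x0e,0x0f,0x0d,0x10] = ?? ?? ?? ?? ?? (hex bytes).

MEM[0x06,0x0e,0x0f,0x0d,0x10] = bb fe e1 af 23

D0: mem[0x09..0x0a] <- [16 82]
D1: mem[0x0b..0x12] <- [58 0a af fe e1 b4 bb 81]
D2: mem[0x04..0x07] <- [e1 b4 bb 81]
D3: mem[0x10..0x15] <- [23 58 0a af fe e1]
query mem[0x06]=0xbb, mem[0x0e]=0xfe, mem[0x0f]=0xe1, mem[0x0d]=0xaf, mem[0x10]=0x23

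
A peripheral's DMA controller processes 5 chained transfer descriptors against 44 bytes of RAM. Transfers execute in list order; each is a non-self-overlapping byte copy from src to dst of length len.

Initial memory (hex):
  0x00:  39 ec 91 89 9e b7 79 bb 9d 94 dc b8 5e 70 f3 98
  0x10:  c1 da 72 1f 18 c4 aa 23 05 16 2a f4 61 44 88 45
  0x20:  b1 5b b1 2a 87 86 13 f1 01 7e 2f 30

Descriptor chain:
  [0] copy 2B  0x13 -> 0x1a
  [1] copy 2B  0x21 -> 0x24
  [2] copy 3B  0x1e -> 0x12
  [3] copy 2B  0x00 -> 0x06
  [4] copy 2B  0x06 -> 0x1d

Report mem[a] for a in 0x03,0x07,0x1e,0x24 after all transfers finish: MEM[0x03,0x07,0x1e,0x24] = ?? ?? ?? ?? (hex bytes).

MEM[0x03,0x07,0x1e,0x24] = 89 ec ec 5b

D0: mem[0x1a..0x1b] <- [1f 18]
D1: mem[0x24..0x25] <- [5b b1]
D2: mem[0x12..0x14] <- [88 45 b1]
D3: mem[0x06..0x07] <- [39 ec]
D4: mem[0x1d..0x1e] <- [39 ec]
query mem[0x03]=0x89, mem[0x07]=0xec, mem[0x1e]=0xec, mem[0x24]=0x5b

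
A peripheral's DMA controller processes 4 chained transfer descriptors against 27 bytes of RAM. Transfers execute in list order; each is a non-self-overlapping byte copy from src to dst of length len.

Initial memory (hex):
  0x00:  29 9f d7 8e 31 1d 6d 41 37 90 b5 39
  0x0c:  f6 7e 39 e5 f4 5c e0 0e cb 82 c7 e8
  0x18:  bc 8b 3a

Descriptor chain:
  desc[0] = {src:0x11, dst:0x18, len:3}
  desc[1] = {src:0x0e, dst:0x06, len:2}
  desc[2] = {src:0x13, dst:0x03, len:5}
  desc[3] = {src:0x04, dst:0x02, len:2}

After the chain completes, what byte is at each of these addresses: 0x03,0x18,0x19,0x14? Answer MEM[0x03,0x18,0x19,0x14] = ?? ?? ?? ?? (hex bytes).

#0 dst[0x18+3] := {0x5c,0xe0,0x0e}
#1 dst[0x06+2] := {0x39,0xe5}
#2 dst[0x03+5] := {0x0e,0xcb,0x82,0xc7,0xe8}
#3 dst[0x02+2] := {0xcb,0x82}
query mem[0x03]=0x82, mem[0x18]=0x5c, mem[0x19]=0xe0, mem[0x14]=0xcb

MEM[0x03,0x18,0x19,0x14] = 82 5c e0 cb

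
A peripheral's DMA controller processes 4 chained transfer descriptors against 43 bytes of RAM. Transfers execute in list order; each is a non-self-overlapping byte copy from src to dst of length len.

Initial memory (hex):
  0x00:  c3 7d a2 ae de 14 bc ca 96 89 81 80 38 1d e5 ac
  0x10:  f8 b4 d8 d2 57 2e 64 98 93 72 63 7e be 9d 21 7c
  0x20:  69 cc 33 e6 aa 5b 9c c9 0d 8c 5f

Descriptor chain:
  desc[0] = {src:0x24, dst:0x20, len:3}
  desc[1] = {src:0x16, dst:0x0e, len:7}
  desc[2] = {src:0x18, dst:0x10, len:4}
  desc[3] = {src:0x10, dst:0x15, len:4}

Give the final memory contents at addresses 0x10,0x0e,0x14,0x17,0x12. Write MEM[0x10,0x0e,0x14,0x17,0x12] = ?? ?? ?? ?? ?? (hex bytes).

MEM[0x10,0x0e,0x14,0x17,0x12] = 93 64 be 63 63

D0: mem[0x20..0x22] <- [aa 5b 9c]
D1: mem[0x0e..0x14] <- [64 98 93 72 63 7e be]
D2: mem[0x10..0x13] <- [93 72 63 7e]
D3: mem[0x15..0x18] <- [93 72 63 7e]
query mem[0x10]=0x93, mem[0x0e]=0x64, mem[0x14]=0xbe, mem[0x17]=0x63, mem[0x12]=0x63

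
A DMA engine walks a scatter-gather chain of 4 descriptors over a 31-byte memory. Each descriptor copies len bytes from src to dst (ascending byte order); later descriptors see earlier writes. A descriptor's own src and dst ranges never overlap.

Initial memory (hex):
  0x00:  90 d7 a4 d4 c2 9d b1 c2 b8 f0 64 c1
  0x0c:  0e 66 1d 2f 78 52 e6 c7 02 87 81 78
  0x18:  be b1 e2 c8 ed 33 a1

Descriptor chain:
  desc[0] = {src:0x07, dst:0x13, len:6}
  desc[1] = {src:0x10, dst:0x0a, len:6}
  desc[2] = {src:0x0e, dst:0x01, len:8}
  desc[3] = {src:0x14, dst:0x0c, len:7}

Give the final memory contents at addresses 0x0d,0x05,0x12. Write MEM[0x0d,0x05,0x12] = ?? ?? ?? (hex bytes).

#0 dst[0x13+6] := {0xc2,0xb8,0xf0,0x64,0xc1,0x0e}
#1 dst[0x0a+6] := {0x78,0x52,0xe6,0xc2,0xb8,0xf0}
#2 dst[0x01+8] := {0xb8,0xf0,0x78,0x52,0xe6,0xc2,0xb8,0xf0}
#3 dst[0x0c+7] := {0xb8,0xf0,0x64,0xc1,0x0e,0xb1,0xe2}
query mem[0x0d]=0xf0, mem[0x05]=0xe6, mem[0x12]=0xe2

MEM[0x0d,0x05,0x12] = f0 e6 e2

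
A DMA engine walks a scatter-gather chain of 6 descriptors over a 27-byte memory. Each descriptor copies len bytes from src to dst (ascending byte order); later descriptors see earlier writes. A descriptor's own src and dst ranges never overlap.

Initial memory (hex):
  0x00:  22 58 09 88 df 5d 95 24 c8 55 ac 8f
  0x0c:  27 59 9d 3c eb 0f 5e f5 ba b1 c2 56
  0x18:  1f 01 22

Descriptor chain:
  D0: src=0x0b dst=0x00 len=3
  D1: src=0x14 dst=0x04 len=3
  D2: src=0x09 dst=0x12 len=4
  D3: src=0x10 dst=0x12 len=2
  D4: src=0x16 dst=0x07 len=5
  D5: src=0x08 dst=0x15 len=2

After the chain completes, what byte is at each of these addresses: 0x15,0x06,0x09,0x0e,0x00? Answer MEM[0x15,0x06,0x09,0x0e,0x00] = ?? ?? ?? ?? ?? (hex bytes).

[0] 0x0b->0x00 len=3 : 8f 27 59
[1] 0x14->0x04 len=3 : ba b1 c2
[2] 0x09->0x12 len=4 : 55 ac 8f 27
[3] 0x10->0x12 len=2 : eb 0f
[4] 0x16->0x07 len=5 : c2 56 1f 01 22
[5] 0x08->0x15 len=2 : 56 1f
query mem[0x15]=0x56, mem[0x06]=0xc2, mem[0x09]=0x1f, mem[0x0e]=0x9d, mem[0x00]=0x8f

MEM[0x15,0x06,0x09,0x0e,0x00] = 56 c2 1f 9d 8f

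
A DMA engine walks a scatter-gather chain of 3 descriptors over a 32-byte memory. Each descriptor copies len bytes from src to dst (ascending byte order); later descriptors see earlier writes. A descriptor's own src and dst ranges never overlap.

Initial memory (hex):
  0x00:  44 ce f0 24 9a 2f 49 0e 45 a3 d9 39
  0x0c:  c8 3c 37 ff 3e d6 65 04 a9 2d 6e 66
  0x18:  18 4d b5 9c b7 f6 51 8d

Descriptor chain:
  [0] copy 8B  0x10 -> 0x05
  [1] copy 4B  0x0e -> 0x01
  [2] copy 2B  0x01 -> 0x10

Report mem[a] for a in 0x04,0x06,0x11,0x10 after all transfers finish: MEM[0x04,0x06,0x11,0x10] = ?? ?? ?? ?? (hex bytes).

MEM[0x04,0x06,0x11,0x10] = d6 d6 ff 37

D0: mem[0x05..0x0c] <- [3e d6 65 04 a9 2d 6e 66]
D1: mem[0x01..0x04] <- [37 ff 3e d6]
D2: mem[0x10..0x11] <- [37 ff]
query mem[0x04]=0xd6, mem[0x06]=0xd6, mem[0x11]=0xff, mem[0x10]=0x37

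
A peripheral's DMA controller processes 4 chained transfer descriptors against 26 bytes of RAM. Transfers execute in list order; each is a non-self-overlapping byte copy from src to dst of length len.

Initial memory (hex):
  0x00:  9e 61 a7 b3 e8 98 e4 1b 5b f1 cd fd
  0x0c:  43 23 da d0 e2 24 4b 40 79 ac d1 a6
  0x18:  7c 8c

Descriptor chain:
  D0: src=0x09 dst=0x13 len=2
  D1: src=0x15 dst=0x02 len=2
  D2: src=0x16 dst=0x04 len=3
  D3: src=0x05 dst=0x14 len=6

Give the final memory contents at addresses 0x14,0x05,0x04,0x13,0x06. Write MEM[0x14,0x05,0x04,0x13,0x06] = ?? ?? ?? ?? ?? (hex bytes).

#0 dst[0x13+2] := {0xf1,0xcd}
#1 dst[0x02+2] := {0xac,0xd1}
#2 dst[0x04+3] := {0xd1,0xa6,0x7c}
#3 dst[0x14+6] := {0xa6,0x7c,0x1b,0x5b,0xf1,0xcd}
query mem[0x14]=0xa6, mem[0x05]=0xa6, mem[0x04]=0xd1, mem[0x13]=0xf1, mem[0x06]=0x7c

MEM[0x14,0x05,0x04,0x13,0x06] = a6 a6 d1 f1 7c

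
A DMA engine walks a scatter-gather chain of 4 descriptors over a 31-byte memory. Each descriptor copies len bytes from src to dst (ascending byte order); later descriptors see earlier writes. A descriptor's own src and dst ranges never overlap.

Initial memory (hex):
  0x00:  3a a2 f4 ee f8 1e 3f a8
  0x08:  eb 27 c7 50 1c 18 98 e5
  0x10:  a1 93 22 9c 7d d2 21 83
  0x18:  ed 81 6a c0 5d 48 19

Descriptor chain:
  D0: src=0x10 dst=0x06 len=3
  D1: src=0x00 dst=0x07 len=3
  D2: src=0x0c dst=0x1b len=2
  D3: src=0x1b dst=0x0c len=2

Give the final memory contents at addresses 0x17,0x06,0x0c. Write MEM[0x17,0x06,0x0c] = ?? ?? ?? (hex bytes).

#0 dst[0x06+3] := {0xa1,0x93,0x22}
#1 dst[0x07+3] := {0x3a,0xa2,0xf4}
#2 dst[0x1b+2] := {0x1c,0x18}
#3 dst[0x0c+2] := {0x1c,0x18}
query mem[0x17]=0x83, mem[0x06]=0xa1, mem[0x0c]=0x1c

MEM[0x17,0x06,0x0c] = 83 a1 1c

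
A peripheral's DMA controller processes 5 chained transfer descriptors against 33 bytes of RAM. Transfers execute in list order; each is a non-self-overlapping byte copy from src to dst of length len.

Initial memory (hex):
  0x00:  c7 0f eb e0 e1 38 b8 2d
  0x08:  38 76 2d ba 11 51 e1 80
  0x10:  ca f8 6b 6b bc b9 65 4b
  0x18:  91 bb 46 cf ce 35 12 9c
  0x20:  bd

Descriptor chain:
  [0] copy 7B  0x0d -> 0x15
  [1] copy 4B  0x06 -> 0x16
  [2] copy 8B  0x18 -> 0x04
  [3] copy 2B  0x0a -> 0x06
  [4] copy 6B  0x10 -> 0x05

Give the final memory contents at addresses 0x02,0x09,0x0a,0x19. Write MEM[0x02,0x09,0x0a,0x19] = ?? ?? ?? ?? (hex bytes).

#0 dst[0x15+7] := {0x51,0xe1,0x80,0xca,0xf8,0x6b,0x6b}
#1 dst[0x16+4] := {0xb8,0x2d,0x38,0x76}
#2 dst[0x04+8] := {0x38,0x76,0x6b,0x6b,0xce,0x35,0x12,0x9c}
#3 dst[0x06+2] := {0x12,0x9c}
#4 dst[0x05+6] := {0xca,0xf8,0x6b,0x6b,0xbc,0x51}
query mem[0x02]=0xeb, mem[0x09]=0xbc, mem[0x0a]=0x51, mem[0x19]=0x76

MEM[0x02,0x09,0x0a,0x19] = eb bc 51 76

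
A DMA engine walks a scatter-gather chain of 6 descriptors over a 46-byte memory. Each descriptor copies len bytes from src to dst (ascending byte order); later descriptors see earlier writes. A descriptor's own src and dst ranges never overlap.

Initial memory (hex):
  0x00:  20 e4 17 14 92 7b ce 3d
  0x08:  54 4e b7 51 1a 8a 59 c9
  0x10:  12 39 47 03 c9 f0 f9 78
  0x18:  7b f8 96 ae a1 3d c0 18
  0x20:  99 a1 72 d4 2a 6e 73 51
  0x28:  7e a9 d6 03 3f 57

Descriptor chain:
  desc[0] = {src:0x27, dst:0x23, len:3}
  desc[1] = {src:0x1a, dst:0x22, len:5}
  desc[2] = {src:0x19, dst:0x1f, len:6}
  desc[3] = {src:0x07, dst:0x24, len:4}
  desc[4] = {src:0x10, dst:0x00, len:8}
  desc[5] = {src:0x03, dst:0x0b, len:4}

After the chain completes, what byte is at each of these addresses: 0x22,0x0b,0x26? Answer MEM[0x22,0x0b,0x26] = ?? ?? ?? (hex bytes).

#0 dst[0x23+3] := {0x51,0x7e,0xa9}
#1 dst[0x22+5] := {0x96,0xae,0xa1,0x3d,0xc0}
#2 dst[0x1f+6] := {0xf8,0x96,0xae,0xa1,0x3d,0xc0}
#3 dst[0x24+4] := {0x3d,0x54,0x4e,0xb7}
#4 dst[0x00+8] := {0x12,0x39,0x47,0x03,0xc9,0xf0,0xf9,0x78}
#5 dst[0x0b+4] := {0x03,0xc9,0xf0,0xf9}
query mem[0x22]=0xa1, mem[0x0b]=0x03, mem[0x26]=0x4e

MEM[0x22,0x0b,0x26] = a1 03 4e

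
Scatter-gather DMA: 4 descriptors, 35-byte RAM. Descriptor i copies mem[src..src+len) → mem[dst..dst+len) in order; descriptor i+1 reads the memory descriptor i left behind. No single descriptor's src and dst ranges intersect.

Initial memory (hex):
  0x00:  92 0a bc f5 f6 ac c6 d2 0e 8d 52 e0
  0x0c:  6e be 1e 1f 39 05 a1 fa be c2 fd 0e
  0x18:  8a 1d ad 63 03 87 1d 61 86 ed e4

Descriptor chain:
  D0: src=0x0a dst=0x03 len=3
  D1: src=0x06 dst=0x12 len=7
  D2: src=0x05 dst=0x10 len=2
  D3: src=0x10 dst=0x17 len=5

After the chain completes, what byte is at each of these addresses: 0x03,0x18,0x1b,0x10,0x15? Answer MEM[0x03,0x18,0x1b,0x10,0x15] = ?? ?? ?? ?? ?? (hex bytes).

MEM[0x03,0x18,0x1b,0x10,0x15] = 52 c6 0e 6e 8d

D0: mem[0x03..0x05] <- [52 e0 6e]
D1: mem[0x12..0x18] <- [c6 d2 0e 8d 52 e0 6e]
D2: mem[0x10..0x11] <- [6e c6]
D3: mem[0x17..0x1b] <- [6e c6 c6 d2 0e]
query mem[0x03]=0x52, mem[0x18]=0xc6, mem[0x1b]=0x0e, mem[0x10]=0x6e, mem[0x15]=0x8d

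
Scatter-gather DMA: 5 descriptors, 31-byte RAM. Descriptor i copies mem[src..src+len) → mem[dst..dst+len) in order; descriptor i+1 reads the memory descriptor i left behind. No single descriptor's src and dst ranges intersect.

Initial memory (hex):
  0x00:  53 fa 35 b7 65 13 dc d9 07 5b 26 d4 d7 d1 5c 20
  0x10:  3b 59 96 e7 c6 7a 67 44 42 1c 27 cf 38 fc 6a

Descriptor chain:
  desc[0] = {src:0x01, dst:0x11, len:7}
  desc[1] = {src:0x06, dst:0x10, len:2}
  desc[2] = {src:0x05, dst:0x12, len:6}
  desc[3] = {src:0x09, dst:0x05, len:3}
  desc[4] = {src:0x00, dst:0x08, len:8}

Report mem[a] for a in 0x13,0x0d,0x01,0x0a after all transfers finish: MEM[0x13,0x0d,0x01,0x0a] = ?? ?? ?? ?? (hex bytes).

MEM[0x13,0x0d,0x01,0x0a] = dc 5b fa 35

D0: mem[0x11..0x17] <- [fa 35 b7 65 13 dc d9]
D1: mem[0x10..0x11] <- [dc d9]
D2: mem[0x12..0x17] <- [13 dc d9 07 5b 26]
D3: mem[0x05..0x07] <- [5b 26 d4]
D4: mem[0x08..0x0f] <- [53 fa 35 b7 65 5b 26 d4]
query mem[0x13]=0xdc, mem[0x0d]=0x5b, mem[0x01]=0xfa, mem[0x0a]=0x35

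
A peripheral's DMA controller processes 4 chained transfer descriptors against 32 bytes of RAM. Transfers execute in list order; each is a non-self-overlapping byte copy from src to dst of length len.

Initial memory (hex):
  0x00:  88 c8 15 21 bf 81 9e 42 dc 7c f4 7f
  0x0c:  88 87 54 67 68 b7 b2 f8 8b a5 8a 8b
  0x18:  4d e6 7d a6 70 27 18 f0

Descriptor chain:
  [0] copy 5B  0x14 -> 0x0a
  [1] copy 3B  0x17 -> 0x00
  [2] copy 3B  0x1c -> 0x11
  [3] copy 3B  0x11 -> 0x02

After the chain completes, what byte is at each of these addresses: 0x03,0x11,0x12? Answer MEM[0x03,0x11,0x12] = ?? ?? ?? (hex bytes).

MEM[0x03,0x11,0x12] = 27 70 27

  after D0: wrote 5B at 0x0a = 8ba58a8b4d
  after D1: wrote 3B at 0x00 = 8b4de6
  after D2: wrote 3B at 0x11 = 702718
  after D3: wrote 3B at 0x02 = 702718
query mem[0x03]=0x27, mem[0x11]=0x70, mem[0x12]=0x27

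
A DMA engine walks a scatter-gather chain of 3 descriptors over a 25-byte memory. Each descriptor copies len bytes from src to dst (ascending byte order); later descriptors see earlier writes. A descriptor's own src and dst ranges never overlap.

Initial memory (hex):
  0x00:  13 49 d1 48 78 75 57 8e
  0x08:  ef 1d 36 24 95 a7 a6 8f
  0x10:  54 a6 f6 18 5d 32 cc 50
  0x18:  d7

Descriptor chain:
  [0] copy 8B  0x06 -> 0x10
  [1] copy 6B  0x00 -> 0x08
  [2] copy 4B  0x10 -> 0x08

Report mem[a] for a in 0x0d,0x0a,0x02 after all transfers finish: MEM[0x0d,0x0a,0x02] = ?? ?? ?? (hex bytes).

D0: mem[0x10..0x17] <- [57 8e ef 1d 36 24 95 a7]
D1: mem[0x08..0x0d] <- [13 49 d1 48 78 75]
D2: mem[0x08..0x0b] <- [57 8e ef 1d]
query mem[0x0d]=0x75, mem[0x0a]=0xef, mem[0x02]=0xd1

MEM[0x0d,0x0a,0x02] = 75 ef d1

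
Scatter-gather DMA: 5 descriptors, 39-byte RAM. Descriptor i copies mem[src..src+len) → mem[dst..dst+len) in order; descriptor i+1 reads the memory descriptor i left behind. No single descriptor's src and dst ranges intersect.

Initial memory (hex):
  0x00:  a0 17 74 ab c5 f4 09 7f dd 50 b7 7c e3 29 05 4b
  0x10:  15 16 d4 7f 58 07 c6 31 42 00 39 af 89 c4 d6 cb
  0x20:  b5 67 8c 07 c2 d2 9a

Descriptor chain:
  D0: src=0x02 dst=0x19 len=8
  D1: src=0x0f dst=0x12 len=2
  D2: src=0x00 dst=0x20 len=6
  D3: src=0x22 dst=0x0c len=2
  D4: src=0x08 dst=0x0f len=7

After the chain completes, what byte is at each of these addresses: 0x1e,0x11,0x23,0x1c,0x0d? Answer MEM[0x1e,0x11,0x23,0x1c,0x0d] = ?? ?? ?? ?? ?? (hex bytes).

#0 dst[0x19+8] := {0x74,0xab,0xc5,0xf4,0x09,0x7f,0xdd,0x50}
#1 dst[0x12+2] := {0x4b,0x15}
#2 dst[0x20+6] := {0xa0,0x17,0x74,0xab,0xc5,0xf4}
#3 dst[0x0c+2] := {0x74,0xab}
#4 dst[0x0f+7] := {0xdd,0x50,0xb7,0x7c,0x74,0xab,0x05}
query mem[0x1e]=0x7f, mem[0x11]=0xb7, mem[0x23]=0xab, mem[0x1c]=0xf4, mem[0x0d]=0xab

MEM[0x1e,0x11,0x23,0x1c,0x0d] = 7f b7 ab f4 ab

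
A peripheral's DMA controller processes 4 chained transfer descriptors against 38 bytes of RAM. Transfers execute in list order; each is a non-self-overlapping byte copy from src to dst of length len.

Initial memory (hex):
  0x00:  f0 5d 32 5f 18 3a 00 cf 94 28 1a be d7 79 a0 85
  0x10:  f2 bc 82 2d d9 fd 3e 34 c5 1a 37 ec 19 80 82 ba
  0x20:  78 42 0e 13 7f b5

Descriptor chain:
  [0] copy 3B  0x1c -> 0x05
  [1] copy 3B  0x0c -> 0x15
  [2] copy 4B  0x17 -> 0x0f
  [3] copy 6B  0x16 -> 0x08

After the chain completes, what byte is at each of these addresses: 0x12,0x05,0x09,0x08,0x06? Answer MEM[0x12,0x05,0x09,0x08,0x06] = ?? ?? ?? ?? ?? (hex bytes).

D0: mem[0x05..0x07] <- [19 80 82]
D1: mem[0x15..0x17] <- [d7 79 a0]
D2: mem[0x0f..0x12] <- [a0 c5 1a 37]
D3: mem[0x08..0x0d] <- [79 a0 c5 1a 37 ec]
query mem[0x12]=0x37, mem[0x05]=0x19, mem[0x09]=0xa0, mem[0x08]=0x79, mem[0x06]=0x80

MEM[0x12,0x05,0x09,0x08,0x06] = 37 19 a0 79 80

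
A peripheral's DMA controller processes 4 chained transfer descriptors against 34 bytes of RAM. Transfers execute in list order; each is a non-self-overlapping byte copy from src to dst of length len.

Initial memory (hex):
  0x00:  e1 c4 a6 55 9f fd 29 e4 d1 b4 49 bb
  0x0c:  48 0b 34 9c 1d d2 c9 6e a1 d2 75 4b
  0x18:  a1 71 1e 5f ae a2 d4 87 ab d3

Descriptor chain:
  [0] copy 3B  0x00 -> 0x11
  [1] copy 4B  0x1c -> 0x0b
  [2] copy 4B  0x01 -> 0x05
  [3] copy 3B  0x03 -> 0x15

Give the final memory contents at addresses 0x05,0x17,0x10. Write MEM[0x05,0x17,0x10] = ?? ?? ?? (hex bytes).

[0] 0x00->0x11 len=3 : e1 c4 a6
[1] 0x1c->0x0b len=4 : ae a2 d4 87
[2] 0x01->0x05 len=4 : c4 a6 55 9f
[3] 0x03->0x15 len=3 : 55 9f c4
query mem[0x05]=0xc4, mem[0x17]=0xc4, mem[0x10]=0x1d

MEM[0x05,0x17,0x10] = c4 c4 1d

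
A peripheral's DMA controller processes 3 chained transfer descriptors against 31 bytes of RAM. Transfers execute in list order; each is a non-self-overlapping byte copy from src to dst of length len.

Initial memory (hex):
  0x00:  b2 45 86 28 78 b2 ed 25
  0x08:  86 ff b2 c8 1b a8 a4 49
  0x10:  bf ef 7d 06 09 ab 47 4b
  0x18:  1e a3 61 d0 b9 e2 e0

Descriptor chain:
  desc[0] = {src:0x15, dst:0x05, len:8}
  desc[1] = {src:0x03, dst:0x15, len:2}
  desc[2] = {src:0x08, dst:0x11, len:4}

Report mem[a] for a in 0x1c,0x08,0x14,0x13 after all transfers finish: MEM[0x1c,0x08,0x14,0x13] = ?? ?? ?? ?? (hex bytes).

MEM[0x1c,0x08,0x14,0x13] = b9 1e d0 61

[0] 0x15->0x05 len=8 : ab 47 4b 1e a3 61 d0 b9
[1] 0x03->0x15 len=2 : 28 78
[2] 0x08->0x11 len=4 : 1e a3 61 d0
query mem[0x1c]=0xb9, mem[0x08]=0x1e, mem[0x14]=0xd0, mem[0x13]=0x61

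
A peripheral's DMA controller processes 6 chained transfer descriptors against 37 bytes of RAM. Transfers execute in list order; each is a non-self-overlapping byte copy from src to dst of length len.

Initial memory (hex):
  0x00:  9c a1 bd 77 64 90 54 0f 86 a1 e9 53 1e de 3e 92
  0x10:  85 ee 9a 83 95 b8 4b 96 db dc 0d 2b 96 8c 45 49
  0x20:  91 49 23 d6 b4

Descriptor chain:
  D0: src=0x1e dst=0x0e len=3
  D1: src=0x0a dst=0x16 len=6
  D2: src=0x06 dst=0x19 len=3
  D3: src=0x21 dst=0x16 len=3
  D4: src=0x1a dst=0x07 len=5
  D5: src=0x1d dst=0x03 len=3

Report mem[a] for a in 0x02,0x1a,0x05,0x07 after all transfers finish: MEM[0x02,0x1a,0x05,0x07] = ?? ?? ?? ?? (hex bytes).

MEM[0x02,0x1a,0x05,0x07] = bd 0f 49 0f

D0: mem[0x0e..0x10] <- [45 49 91]
D1: mem[0x16..0x1b] <- [e9 53 1e de 45 49]
D2: mem[0x19..0x1b] <- [54 0f 86]
D3: mem[0x16..0x18] <- [49 23 d6]
D4: mem[0x07..0x0b] <- [0f 86 96 8c 45]
D5: mem[0x03..0x05] <- [8c 45 49]
query mem[0x02]=0xbd, mem[0x1a]=0x0f, mem[0x05]=0x49, mem[0x07]=0x0f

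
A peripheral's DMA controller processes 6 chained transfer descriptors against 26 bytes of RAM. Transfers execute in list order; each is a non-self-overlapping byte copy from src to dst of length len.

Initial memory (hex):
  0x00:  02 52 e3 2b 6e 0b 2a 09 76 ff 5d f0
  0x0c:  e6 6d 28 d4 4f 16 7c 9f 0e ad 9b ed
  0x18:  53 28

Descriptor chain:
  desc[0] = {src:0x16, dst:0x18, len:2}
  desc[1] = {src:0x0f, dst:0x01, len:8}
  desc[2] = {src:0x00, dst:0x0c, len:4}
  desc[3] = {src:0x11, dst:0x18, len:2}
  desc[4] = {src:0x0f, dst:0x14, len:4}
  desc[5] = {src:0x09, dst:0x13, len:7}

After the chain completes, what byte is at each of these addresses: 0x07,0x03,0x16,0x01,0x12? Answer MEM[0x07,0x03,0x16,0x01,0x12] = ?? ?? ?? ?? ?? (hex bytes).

MEM[0x07,0x03,0x16,0x01,0x12] = ad 16 02 d4 7c

D0: mem[0x18..0x19] <- [9b ed]
D1: mem[0x01..0x08] <- [d4 4f 16 7c 9f 0e ad 9b]
D2: mem[0x0c..0x0f] <- [02 d4 4f 16]
D3: mem[0x18..0x19] <- [16 7c]
D4: mem[0x14..0x17] <- [16 4f 16 7c]
D5: mem[0x13..0x19] <- [ff 5d f0 02 d4 4f 16]
query mem[0x07]=0xad, mem[0x03]=0x16, mem[0x16]=0x02, mem[0x01]=0xd4, mem[0x12]=0x7c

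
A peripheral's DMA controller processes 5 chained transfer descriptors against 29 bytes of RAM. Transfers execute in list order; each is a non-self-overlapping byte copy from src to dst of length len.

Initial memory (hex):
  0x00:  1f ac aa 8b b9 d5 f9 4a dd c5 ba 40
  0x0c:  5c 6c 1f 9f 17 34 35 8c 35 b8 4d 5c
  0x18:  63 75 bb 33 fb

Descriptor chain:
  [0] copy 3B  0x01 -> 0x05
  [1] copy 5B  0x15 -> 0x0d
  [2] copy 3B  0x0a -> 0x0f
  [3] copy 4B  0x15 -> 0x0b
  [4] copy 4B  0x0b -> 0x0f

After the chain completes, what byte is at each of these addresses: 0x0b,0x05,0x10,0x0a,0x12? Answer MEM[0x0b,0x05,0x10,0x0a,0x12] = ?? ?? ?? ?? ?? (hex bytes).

[0] 0x01->0x05 len=3 : ac aa 8b
[1] 0x15->0x0d len=5 : b8 4d 5c 63 75
[2] 0x0a->0x0f len=3 : ba 40 5c
[3] 0x15->0x0b len=4 : b8 4d 5c 63
[4] 0x0b->0x0f len=4 : b8 4d 5c 63
query mem[0x0b]=0xb8, mem[0x05]=0xac, mem[0x10]=0x4d, mem[0x0a]=0xba, mem[0x12]=0x63

MEM[0x0b,0x05,0x10,0x0a,0x12] = b8 ac 4d ba 63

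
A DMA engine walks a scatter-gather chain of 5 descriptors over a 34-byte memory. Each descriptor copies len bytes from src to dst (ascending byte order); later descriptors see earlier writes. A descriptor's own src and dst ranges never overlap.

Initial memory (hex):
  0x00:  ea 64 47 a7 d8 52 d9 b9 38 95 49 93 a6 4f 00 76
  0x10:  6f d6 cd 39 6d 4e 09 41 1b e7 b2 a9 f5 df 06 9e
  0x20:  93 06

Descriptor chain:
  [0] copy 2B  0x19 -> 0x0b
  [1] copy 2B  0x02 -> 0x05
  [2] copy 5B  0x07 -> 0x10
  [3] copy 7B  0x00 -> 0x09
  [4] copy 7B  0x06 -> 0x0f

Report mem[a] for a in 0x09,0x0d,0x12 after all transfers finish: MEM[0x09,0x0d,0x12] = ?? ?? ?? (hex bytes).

MEM[0x09,0x0d,0x12] = ea d8 ea

D0: mem[0x0b..0x0c] <- [e7 b2]
D1: mem[0x05..0x06] <- [47 a7]
D2: mem[0x10..0x14] <- [b9 38 95 49 e7]
D3: mem[0x09..0x0f] <- [ea 64 47 a7 d8 47 a7]
D4: mem[0x0f..0x15] <- [a7 b9 38 ea 64 47 a7]
query mem[0x09]=0xea, mem[0x0d]=0xd8, mem[0x12]=0xea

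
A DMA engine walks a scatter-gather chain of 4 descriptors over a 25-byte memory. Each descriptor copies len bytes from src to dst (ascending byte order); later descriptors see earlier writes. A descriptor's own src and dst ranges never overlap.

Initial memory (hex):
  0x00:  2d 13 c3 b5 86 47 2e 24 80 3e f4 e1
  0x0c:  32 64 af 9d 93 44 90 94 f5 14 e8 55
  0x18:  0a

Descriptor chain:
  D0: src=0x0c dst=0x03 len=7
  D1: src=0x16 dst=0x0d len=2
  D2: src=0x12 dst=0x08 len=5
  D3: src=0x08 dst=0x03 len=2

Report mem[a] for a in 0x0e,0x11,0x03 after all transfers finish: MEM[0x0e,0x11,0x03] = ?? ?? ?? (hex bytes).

#0 dst[0x03+7] := {0x32,0x64,0xaf,0x9d,0x93,0x44,0x90}
#1 dst[0x0d+2] := {0xe8,0x55}
#2 dst[0x08+5] := {0x90,0x94,0xf5,0x14,0xe8}
#3 dst[0x03+2] := {0x90,0x94}
query mem[0x0e]=0x55, mem[0x11]=0x44, mem[0x03]=0x90

MEM[0x0e,0x11,0x03] = 55 44 90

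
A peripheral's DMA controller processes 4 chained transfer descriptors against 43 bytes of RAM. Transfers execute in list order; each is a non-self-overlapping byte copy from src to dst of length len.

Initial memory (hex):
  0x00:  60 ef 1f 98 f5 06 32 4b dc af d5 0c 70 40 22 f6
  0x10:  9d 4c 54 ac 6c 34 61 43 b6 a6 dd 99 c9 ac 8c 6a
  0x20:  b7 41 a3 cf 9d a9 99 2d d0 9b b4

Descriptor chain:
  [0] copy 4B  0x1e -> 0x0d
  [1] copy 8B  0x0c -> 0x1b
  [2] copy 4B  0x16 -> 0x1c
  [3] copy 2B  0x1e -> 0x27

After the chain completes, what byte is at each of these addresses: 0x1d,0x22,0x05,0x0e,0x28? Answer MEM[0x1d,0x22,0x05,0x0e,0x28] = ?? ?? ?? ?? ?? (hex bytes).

MEM[0x1d,0x22,0x05,0x0e,0x28] = 43 ac 06 6a a6

[0] 0x1e->0x0d len=4 : 8c 6a b7 41
[1] 0x0c->0x1b len=8 : 70 8c 6a b7 41 4c 54 ac
[2] 0x16->0x1c len=4 : 61 43 b6 a6
[3] 0x1e->0x27 len=2 : b6 a6
query mem[0x1d]=0x43, mem[0x22]=0xac, mem[0x05]=0x06, mem[0x0e]=0x6a, mem[0x28]=0xa6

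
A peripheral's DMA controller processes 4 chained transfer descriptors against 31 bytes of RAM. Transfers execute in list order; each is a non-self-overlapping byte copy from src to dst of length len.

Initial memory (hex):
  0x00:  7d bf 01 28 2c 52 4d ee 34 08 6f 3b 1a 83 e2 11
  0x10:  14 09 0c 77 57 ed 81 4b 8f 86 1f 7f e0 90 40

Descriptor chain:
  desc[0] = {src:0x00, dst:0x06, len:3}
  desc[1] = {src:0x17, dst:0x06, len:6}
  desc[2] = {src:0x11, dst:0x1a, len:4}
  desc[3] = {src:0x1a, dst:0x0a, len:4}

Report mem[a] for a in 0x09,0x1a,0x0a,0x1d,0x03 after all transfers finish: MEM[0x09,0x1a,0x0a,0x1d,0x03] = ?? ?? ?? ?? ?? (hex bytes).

#0 dst[0x06+3] := {0x7d,0xbf,0x01}
#1 dst[0x06+6] := {0x4b,0x8f,0x86,0x1f,0x7f,0xe0}
#2 dst[0x1a+4] := {0x09,0x0c,0x77,0x57}
#3 dst[0x0a+4] := {0x09,0x0c,0x77,0x57}
query mem[0x09]=0x1f, mem[0x1a]=0x09, mem[0x0a]=0x09, mem[0x1d]=0x57, mem[0x03]=0x28

MEM[0x09,0x1a,0x0a,0x1d,0x03] = 1f 09 09 57 28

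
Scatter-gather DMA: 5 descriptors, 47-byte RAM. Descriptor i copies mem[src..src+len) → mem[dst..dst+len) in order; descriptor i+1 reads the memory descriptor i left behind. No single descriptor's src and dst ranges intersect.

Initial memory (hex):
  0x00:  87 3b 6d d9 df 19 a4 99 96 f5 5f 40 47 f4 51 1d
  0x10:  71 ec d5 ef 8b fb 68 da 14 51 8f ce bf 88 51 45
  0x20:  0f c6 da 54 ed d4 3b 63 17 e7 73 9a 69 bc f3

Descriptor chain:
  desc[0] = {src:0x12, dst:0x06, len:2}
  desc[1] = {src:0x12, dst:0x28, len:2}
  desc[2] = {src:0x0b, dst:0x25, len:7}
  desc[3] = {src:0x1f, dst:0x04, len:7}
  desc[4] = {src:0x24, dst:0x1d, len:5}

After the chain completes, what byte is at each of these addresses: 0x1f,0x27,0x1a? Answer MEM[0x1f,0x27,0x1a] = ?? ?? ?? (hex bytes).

MEM[0x1f,0x27,0x1a] = 47 f4 8f

  after D0: wrote 2B at 0x06 = d5ef
  after D1: wrote 2B at 0x28 = d5ef
  after D2: wrote 7B at 0x25 = 4047f4511d71ec
  after D3: wrote 7B at 0x04 = 450fc6da54ed40
  after D4: wrote 5B at 0x1d = ed4047f451
query mem[0x1f]=0x47, mem[0x27]=0xf4, mem[0x1a]=0x8f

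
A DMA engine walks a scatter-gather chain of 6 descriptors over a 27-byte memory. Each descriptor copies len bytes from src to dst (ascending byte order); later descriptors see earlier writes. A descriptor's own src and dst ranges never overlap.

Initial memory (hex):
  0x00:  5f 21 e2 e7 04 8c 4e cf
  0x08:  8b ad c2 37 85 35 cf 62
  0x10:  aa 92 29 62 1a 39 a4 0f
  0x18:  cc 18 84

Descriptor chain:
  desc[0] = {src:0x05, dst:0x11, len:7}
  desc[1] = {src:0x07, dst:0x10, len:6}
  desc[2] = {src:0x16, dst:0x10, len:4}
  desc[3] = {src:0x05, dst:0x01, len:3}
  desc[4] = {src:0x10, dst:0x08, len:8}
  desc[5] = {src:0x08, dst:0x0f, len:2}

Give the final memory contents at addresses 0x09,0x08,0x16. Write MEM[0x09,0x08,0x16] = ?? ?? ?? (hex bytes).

MEM[0x09,0x08,0x16] = 37 c2 c2

#0 dst[0x11+7] := {0x8c,0x4e,0xcf,0x8b,0xad,0xc2,0x37}
#1 dst[0x10+6] := {0xcf,0x8b,0xad,0xc2,0x37,0x85}
#2 dst[0x10+4] := {0xc2,0x37,0xcc,0x18}
#3 dst[0x01+3] := {0x8c,0x4e,0xcf}
#4 dst[0x08+8] := {0xc2,0x37,0xcc,0x18,0x37,0x85,0xc2,0x37}
#5 dst[0x0f+2] := {0xc2,0x37}
query mem[0x09]=0x37, mem[0x08]=0xc2, mem[0x16]=0xc2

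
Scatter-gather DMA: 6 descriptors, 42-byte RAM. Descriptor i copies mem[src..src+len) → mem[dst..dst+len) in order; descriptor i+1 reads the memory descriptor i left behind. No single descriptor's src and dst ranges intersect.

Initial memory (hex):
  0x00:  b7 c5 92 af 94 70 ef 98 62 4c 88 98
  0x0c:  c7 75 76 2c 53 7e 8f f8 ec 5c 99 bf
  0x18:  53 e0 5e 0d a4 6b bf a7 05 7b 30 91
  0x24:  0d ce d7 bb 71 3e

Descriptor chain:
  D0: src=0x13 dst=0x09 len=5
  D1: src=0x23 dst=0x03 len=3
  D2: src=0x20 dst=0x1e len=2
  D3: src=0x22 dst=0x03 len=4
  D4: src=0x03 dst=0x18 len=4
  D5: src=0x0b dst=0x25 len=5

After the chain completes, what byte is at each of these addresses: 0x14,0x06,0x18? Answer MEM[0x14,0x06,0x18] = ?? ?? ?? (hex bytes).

#0 dst[0x09+5] := {0xf8,0xec,0x5c,0x99,0xbf}
#1 dst[0x03+3] := {0x91,0x0d,0xce}
#2 dst[0x1e+2] := {0x05,0x7b}
#3 dst[0x03+4] := {0x30,0x91,0x0d,0xce}
#4 dst[0x18+4] := {0x30,0x91,0x0d,0xce}
#5 dst[0x25+5] := {0x5c,0x99,0xbf,0x76,0x2c}
query mem[0x14]=0xec, mem[0x06]=0xce, mem[0x18]=0x30

MEM[0x14,0x06,0x18] = ec ce 30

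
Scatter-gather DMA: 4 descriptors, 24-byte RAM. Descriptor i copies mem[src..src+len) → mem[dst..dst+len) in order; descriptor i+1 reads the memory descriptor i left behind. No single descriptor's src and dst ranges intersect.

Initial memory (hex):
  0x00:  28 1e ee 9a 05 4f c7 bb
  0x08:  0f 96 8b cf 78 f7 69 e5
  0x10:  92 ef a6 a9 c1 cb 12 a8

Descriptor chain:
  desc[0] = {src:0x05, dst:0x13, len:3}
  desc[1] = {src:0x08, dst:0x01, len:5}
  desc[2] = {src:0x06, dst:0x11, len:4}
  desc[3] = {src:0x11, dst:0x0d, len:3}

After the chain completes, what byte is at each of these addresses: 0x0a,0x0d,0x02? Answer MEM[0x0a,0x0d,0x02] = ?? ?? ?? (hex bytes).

MEM[0x0a,0x0d,0x02] = 8b c7 96

#0 dst[0x13+3] := {0x4f,0xc7,0xbb}
#1 dst[0x01+5] := {0x0f,0x96,0x8b,0xcf,0x78}
#2 dst[0x11+4] := {0xc7,0xbb,0x0f,0x96}
#3 dst[0x0d+3] := {0xc7,0xbb,0x0f}
query mem[0x0a]=0x8b, mem[0x0d]=0xc7, mem[0x02]=0x96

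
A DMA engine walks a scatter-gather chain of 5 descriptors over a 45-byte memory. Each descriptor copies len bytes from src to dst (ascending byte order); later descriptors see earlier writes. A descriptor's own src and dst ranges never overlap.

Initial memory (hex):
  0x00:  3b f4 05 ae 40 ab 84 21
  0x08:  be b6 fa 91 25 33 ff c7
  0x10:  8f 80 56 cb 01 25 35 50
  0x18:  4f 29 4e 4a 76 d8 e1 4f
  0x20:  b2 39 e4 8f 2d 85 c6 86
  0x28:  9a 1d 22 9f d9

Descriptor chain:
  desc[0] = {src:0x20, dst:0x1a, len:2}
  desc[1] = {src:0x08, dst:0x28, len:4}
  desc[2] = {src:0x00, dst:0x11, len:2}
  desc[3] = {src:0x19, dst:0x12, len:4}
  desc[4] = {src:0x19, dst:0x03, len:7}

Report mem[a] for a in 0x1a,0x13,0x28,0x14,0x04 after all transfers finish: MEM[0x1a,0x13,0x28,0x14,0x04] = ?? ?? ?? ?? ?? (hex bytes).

MEM[0x1a,0x13,0x28,0x14,0x04] = b2 b2 be 39 b2

  after D0: wrote 2B at 0x1a = b239
  after D1: wrote 4B at 0x28 = beb6fa91
  after D2: wrote 2B at 0x11 = 3bf4
  after D3: wrote 4B at 0x12 = 29b23976
  after D4: wrote 7B at 0x03 = 29b23976d8e14f
query mem[0x1a]=0xb2, mem[0x13]=0xb2, mem[0x28]=0xbe, mem[0x14]=0x39, mem[0x04]=0xb2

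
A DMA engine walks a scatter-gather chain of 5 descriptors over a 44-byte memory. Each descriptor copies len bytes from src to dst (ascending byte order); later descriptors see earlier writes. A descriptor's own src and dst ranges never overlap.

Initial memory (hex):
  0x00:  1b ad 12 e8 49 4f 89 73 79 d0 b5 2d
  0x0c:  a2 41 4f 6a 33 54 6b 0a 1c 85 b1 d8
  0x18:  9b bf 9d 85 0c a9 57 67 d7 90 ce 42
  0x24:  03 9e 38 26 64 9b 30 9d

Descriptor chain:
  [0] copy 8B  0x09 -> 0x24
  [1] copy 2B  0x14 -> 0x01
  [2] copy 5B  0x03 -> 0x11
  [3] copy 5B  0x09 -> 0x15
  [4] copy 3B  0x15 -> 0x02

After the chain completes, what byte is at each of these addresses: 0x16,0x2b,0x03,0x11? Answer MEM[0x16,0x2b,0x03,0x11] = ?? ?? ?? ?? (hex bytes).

D0: mem[0x24..0x2b] <- [d0 b5 2d a2 41 4f 6a 33]
D1: mem[0x01..0x02] <- [1c 85]
D2: mem[0x11..0x15] <- [e8 49 4f 89 73]
D3: mem[0x15..0x19] <- [d0 b5 2d a2 41]
D4: mem[0x02..0x04] <- [d0 b5 2d]
query mem[0x16]=0xb5, mem[0x2b]=0x33, mem[0x03]=0xb5, mem[0x11]=0xe8

MEM[0x16,0x2b,0x03,0x11] = b5 33 b5 e8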